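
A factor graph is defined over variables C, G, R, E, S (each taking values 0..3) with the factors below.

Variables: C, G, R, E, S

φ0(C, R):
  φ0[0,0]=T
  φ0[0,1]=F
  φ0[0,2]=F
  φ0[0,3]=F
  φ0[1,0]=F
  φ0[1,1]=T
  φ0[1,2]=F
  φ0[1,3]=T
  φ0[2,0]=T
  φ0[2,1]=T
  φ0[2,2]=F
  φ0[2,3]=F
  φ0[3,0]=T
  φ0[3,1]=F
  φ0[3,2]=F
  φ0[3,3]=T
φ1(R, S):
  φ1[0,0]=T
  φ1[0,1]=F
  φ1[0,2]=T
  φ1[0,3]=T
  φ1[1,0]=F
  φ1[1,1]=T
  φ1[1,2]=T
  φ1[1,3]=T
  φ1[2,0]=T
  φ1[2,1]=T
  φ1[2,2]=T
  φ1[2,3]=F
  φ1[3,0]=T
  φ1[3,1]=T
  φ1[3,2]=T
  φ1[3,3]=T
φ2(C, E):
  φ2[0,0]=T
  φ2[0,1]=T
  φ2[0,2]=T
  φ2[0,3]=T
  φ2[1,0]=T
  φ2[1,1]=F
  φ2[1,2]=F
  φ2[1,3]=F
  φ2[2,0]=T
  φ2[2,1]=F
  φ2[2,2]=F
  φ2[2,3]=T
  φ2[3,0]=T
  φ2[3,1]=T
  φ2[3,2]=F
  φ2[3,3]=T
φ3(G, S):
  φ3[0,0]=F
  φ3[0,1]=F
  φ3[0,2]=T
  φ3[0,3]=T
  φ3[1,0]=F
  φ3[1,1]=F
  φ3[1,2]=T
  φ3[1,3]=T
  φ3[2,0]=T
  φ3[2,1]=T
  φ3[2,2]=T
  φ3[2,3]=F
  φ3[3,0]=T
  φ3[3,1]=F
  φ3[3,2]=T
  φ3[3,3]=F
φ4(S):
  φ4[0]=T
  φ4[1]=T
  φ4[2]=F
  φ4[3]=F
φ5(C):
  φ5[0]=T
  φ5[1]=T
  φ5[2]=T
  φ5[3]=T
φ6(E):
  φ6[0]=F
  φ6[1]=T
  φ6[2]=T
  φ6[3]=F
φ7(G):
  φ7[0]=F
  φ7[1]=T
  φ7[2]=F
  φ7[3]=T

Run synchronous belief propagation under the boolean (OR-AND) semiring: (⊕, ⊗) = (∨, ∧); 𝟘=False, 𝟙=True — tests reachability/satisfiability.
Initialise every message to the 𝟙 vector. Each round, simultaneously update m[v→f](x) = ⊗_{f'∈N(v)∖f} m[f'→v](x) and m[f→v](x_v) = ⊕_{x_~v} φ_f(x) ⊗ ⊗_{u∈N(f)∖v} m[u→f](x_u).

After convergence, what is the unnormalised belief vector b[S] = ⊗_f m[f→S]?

init: all messages = 𝟙 over 4 values
r1 m[φ0→C] = [T, T, T, T]
r1 m[φ0→R] = [T, T, F, T]
r1 m[φ1→R] = [T, T, T, T]
r1 m[φ1→S] = [T, T, T, T]
r1 m[φ2→C] = [T, T, T, T]
r1 m[φ2→E] = [T, T, T, T]
r1 m[φ3→G] = [T, T, T, T]
r1 m[φ3→S] = [T, T, T, T]
r1 m[φ4→S] = [T, T, F, F]
r1 m[φ5→C] = [T, T, T, T]
r1 m[φ6→E] = [F, T, T, F]
r1 m[φ7→G] = [F, T, F, T]
r1 m[C→φ0] = [T, T, T, T]
r1 m[C→φ2] = [T, T, T, T]
r1 m[C→φ5] = [T, T, T, T]
r1 m[G→φ3] = [T, T, T, T]
r1 m[G→φ7] = [T, T, T, T]
r1 m[R→φ0] = [T, T, T, T]
r1 m[R→φ1] = [T, T, T, T]
r1 m[E→φ2] = [T, T, T, T]
r1 m[E→φ6] = [T, T, T, T]
r1 m[S→φ1] = [T, T, T, T]
r1 m[S→φ3] = [T, T, T, T]
r1 m[S→φ4] = [T, T, T, T]
r2 m[φ0→C] = [T, T, T, T]
r2 m[φ0→R] = [T, T, F, T]
r2 m[φ1→R] = [T, T, T, T]
r2 m[φ1→S] = [T, T, T, T]
r2 m[φ2→C] = [T, T, T, T]
r2 m[φ2→E] = [T, T, T, T]
r2 m[φ3→G] = [T, T, T, T]
r2 m[φ3→S] = [T, T, T, T]
r2 m[φ4→S] = [T, T, F, F]
r2 m[φ5→C] = [T, T, T, T]
r2 m[φ6→E] = [F, T, T, F]
r2 m[φ7→G] = [F, T, F, T]
r2 m[C→φ0] = [T, T, T, T]
r2 m[C→φ2] = [T, T, T, T]
r2 m[C→φ5] = [T, T, T, T]
r2 m[G→φ3] = [F, T, F, T]
r2 m[G→φ7] = [T, T, T, T]
r2 m[R→φ0] = [T, T, T, T]
r2 m[R→φ1] = [T, T, F, T]
r2 m[E→φ2] = [F, T, T, F]
r2 m[E→φ6] = [T, T, T, T]
r2 m[S→φ1] = [T, T, F, F]
r2 m[S→φ3] = [T, T, F, F]
r2 m[S→φ4] = [T, T, T, T]
r3 m[φ0→C] = [T, T, T, T]
r3 m[φ0→R] = [T, T, F, T]
r3 m[φ1→R] = [T, T, T, T]
r3 m[φ1→S] = [T, T, T, T]
r3 m[φ2→C] = [T, F, F, T]
r3 m[φ2→E] = [T, T, T, T]
r3 m[φ3→G] = [F, F, T, T]
r3 m[φ3→S] = [T, F, T, T]
r3 m[φ4→S] = [T, T, F, F]
r3 m[φ5→C] = [T, T, T, T]
r3 m[φ6→E] = [F, T, T, F]
r3 m[φ7→G] = [F, T, F, T]
r3 m[C→φ0] = [T, T, T, T]
r3 m[C→φ2] = [T, T, T, T]
r3 m[C→φ5] = [T, T, T, T]
r3 m[G→φ3] = [F, T, F, T]
r3 m[G→φ7] = [T, T, T, T]
r3 m[R→φ0] = [T, T, T, T]
r3 m[R→φ1] = [T, T, F, T]
r3 m[E→φ2] = [F, T, T, F]
r3 m[E→φ6] = [T, T, T, T]
r3 m[S→φ1] = [T, T, F, F]
r3 m[S→φ3] = [T, T, F, F]
r3 m[S→φ4] = [T, T, T, T]
r4 m[φ0→C] = [T, T, T, T]
r4 m[φ0→R] = [T, T, F, T]
r4 m[φ1→R] = [T, T, T, T]
r4 m[φ1→S] = [T, T, T, T]
r4 m[φ2→C] = [T, F, F, T]
r4 m[φ2→E] = [T, T, T, T]
r4 m[φ3→G] = [F, F, T, T]
r4 m[φ3→S] = [T, F, T, T]
r4 m[φ4→S] = [T, T, F, F]
r4 m[φ5→C] = [T, T, T, T]
r4 m[φ6→E] = [F, T, T, F]
r4 m[φ7→G] = [F, T, F, T]
r4 m[C→φ0] = [T, F, F, T]
r4 m[C→φ2] = [T, T, T, T]
r4 m[C→φ5] = [T, F, F, T]
r4 m[G→φ3] = [F, T, F, T]
r4 m[G→φ7] = [F, F, T, T]
r4 m[R→φ0] = [T, T, T, T]
r4 m[R→φ1] = [T, T, F, T]
r4 m[E→φ2] = [F, T, T, F]
r4 m[E→φ6] = [T, T, T, T]
r4 m[S→φ1] = [T, F, F, F]
r4 m[S→φ3] = [T, T, F, F]
r4 m[S→φ4] = [T, F, T, T]
r5 m[φ0→C] = [T, T, T, T]
r5 m[φ0→R] = [T, F, F, T]
r5 m[φ1→R] = [T, F, T, T]
r5 m[φ1→S] = [T, T, T, T]
r5 m[φ2→C] = [T, F, F, T]
r5 m[φ2→E] = [T, T, T, T]
r5 m[φ3→G] = [F, F, T, T]
r5 m[φ3→S] = [T, F, T, T]
r5 m[φ4→S] = [T, T, F, F]
r5 m[φ5→C] = [T, T, T, T]
r5 m[φ6→E] = [F, T, T, F]
r5 m[φ7→G] = [F, T, F, T]
r5 m[C→φ0] = [T, F, F, T]
r5 m[C→φ2] = [T, T, T, T]
r5 m[C→φ5] = [T, F, F, T]
r5 m[G→φ3] = [F, T, F, T]
r5 m[G→φ7] = [F, F, T, T]
r5 m[R→φ0] = [T, T, T, T]
r5 m[R→φ1] = [T, T, F, T]
r5 m[E→φ2] = [F, T, T, F]
r5 m[E→φ6] = [T, T, T, T]
r5 m[S→φ1] = [T, F, F, F]
r5 m[S→φ3] = [T, T, F, F]
r5 m[S→φ4] = [T, F, T, T]
r6 m[φ0→C] = [T, T, T, T]
r6 m[φ0→R] = [T, F, F, T]
r6 m[φ1→R] = [T, F, T, T]
r6 m[φ1→S] = [T, T, T, T]
r6 m[φ2→C] = [T, F, F, T]
r6 m[φ2→E] = [T, T, T, T]
r6 m[φ3→G] = [F, F, T, T]
r6 m[φ3→S] = [T, F, T, T]
r6 m[φ4→S] = [T, T, F, F]
r6 m[φ5→C] = [T, T, T, T]
r6 m[φ6→E] = [F, T, T, F]
r6 m[φ7→G] = [F, T, F, T]
r6 m[C→φ0] = [T, F, F, T]
r6 m[C→φ2] = [T, T, T, T]
r6 m[C→φ5] = [T, F, F, T]
r6 m[G→φ3] = [F, T, F, T]
r6 m[G→φ7] = [F, F, T, T]
r6 m[R→φ0] = [T, F, T, T]
r6 m[R→φ1] = [T, F, F, T]
r6 m[E→φ2] = [F, T, T, F]
r6 m[E→φ6] = [T, T, T, T]
r6 m[S→φ1] = [T, F, F, F]
r6 m[S→φ3] = [T, T, F, F]
r6 m[S→φ4] = [T, F, T, T]
r7 m[φ0→C] = [T, T, T, T]
r7 m[φ0→R] = [T, F, F, T]
r7 m[φ1→R] = [T, F, T, T]
r7 m[φ1→S] = [T, T, T, T]
r7 m[φ2→C] = [T, F, F, T]
r7 m[φ2→E] = [T, T, T, T]
r7 m[φ3→G] = [F, F, T, T]
r7 m[φ3→S] = [T, F, T, T]
r7 m[φ4→S] = [T, T, F, F]
r7 m[φ5→C] = [T, T, T, T]
r7 m[φ6→E] = [F, T, T, F]
r7 m[φ7→G] = [F, T, F, T]
r7 m[C→φ0] = [T, F, F, T]
r7 m[C→φ2] = [T, T, T, T]
r7 m[C→φ5] = [T, F, F, T]
r7 m[G→φ3] = [F, T, F, T]
r7 m[G→φ7] = [F, F, T, T]
r7 m[R→φ0] = [T, F, T, T]
r7 m[R→φ1] = [T, F, F, T]
r7 m[E→φ2] = [F, T, T, F]
r7 m[E→φ6] = [T, T, T, T]
r7 m[S→φ1] = [T, F, F, F]
r7 m[S→φ3] = [T, T, F, F]
r7 m[S→φ4] = [T, F, T, T]
fixed point reached at round 7
b[S] = ⊗ incoming = [T, F, F, F]

b[S] = [T, F, F, F]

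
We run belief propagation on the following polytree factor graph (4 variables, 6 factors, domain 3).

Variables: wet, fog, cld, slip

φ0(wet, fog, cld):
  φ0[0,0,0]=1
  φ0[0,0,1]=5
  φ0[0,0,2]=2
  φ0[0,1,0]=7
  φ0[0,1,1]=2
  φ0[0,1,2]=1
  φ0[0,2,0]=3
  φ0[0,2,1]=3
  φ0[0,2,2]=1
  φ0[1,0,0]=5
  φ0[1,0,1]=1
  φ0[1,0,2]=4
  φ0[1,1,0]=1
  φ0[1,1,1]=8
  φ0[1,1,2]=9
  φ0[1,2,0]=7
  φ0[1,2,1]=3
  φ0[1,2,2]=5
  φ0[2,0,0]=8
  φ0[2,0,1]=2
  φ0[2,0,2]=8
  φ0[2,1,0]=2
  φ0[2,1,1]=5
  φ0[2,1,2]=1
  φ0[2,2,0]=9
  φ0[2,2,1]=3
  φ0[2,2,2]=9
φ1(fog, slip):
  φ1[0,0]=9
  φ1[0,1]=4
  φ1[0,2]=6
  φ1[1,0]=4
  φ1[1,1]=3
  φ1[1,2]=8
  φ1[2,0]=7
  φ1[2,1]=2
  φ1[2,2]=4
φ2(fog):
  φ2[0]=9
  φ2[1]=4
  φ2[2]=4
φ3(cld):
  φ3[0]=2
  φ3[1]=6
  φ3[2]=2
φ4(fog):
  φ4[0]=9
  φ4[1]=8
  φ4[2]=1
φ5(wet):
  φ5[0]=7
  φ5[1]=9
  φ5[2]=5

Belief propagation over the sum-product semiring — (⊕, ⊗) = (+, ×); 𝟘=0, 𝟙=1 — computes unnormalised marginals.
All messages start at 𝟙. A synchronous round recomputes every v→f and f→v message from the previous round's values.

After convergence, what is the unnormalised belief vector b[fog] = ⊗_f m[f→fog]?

b[fog] = [1058832, 474240, 43160]

init: all messages = 𝟙 over 3 values
r1 m[φ0→wet] = [25, 43, 47]
r1 m[φ0→fog] = [36, 36, 43]
r1 m[φ0→cld] = [43, 32, 40]
r1 m[φ1→fog] = [19, 15, 13]
r1 m[φ1→slip] = [20, 9, 18]
r1 m[φ2→fog] = [9, 4, 4]
r1 m[φ3→cld] = [2, 6, 2]
r1 m[φ4→fog] = [9, 8, 1]
r1 m[φ5→wet] = [7, 9, 5]
r1 m[wet→φ0] = [1, 1, 1]
r1 m[wet→φ5] = [1, 1, 1]
r1 m[fog→φ0] = [1, 1, 1]
r1 m[fog→φ1] = [1, 1, 1]
r1 m[fog→φ2] = [1, 1, 1]
r1 m[fog→φ4] = [1, 1, 1]
r1 m[cld→φ0] = [1, 1, 1]
r1 m[cld→φ3] = [1, 1, 1]
r1 m[slip→φ1] = [1, 1, 1]
r2 m[φ0→wet] = [25, 43, 47]
r2 m[φ0→fog] = [36, 36, 43]
r2 m[φ0→cld] = [43, 32, 40]
r2 m[φ1→fog] = [19, 15, 13]
r2 m[φ1→slip] = [20, 9, 18]
r2 m[φ2→fog] = [9, 4, 4]
r2 m[φ3→cld] = [2, 6, 2]
r2 m[φ4→fog] = [9, 8, 1]
r2 m[φ5→wet] = [7, 9, 5]
r2 m[wet→φ0] = [7, 9, 5]
r2 m[wet→φ5] = [25, 43, 47]
r2 m[fog→φ0] = [1539, 480, 52]
r2 m[fog→φ1] = [2916, 1152, 172]
r2 m[fog→φ2] = [6156, 4320, 559]
r2 m[fog→φ4] = [6156, 2160, 2236]
r2 m[cld→φ0] = [2, 6, 2]
r2 m[cld→φ3] = [43, 32, 40]
r2 m[slip→φ1] = [1, 1, 1]
r3 m[φ0→wet] = [70196, 71760, 87804]
r3 m[φ0→fog] = [688, 988, 830]
r3 m[φ0→cld] = [180936, 139662, 188194]
r3 m[φ1→fog] = [19, 15, 13]
r3 m[φ1→slip] = [32056, 15464, 27400]
r3 m[φ2→fog] = [9, 4, 4]
r3 m[φ3→cld] = [2, 6, 2]
r3 m[φ4→fog] = [9, 8, 1]
r3 m[φ5→wet] = [7, 9, 5]
r3 m[wet→φ0] = [7, 9, 5]
r3 m[wet→φ5] = [25, 43, 47]
r3 m[fog→φ0] = [1539, 480, 52]
r3 m[fog→φ1] = [2916, 1152, 172]
r3 m[fog→φ2] = [6156, 4320, 559]
r3 m[fog→φ4] = [6156, 2160, 2236]
r3 m[cld→φ0] = [2, 6, 2]
r3 m[cld→φ3] = [43, 32, 40]
r3 m[slip→φ1] = [1, 1, 1]
r4 m[φ0→wet] = [70196, 71760, 87804]
r4 m[φ0→fog] = [688, 988, 830]
r4 m[φ0→cld] = [180936, 139662, 188194]
r4 m[φ1→fog] = [19, 15, 13]
r4 m[φ1→slip] = [32056, 15464, 27400]
r4 m[φ2→fog] = [9, 4, 4]
r4 m[φ3→cld] = [2, 6, 2]
r4 m[φ4→fog] = [9, 8, 1]
r4 m[φ5→wet] = [7, 9, 5]
r4 m[wet→φ0] = [7, 9, 5]
r4 m[wet→φ5] = [70196, 71760, 87804]
r4 m[fog→φ0] = [1539, 480, 52]
r4 m[fog→φ1] = [55728, 31616, 3320]
r4 m[fog→φ2] = [117648, 118560, 10790]
r4 m[fog→φ4] = [117648, 59280, 43160]
r4 m[cld→φ0] = [2, 6, 2]
r4 m[cld→φ3] = [180936, 139662, 188194]
r4 m[slip→φ1] = [1, 1, 1]
r5 m[φ0→wet] = [70196, 71760, 87804]
r5 m[φ0→fog] = [688, 988, 830]
r5 m[φ0→cld] = [180936, 139662, 188194]
r5 m[φ1→fog] = [19, 15, 13]
r5 m[φ1→slip] = [651256, 324400, 600576]
r5 m[φ2→fog] = [9, 4, 4]
r5 m[φ3→cld] = [2, 6, 2]
r5 m[φ4→fog] = [9, 8, 1]
r5 m[φ5→wet] = [7, 9, 5]
r5 m[wet→φ0] = [7, 9, 5]
r5 m[wet→φ5] = [70196, 71760, 87804]
r5 m[fog→φ0] = [1539, 480, 52]
r5 m[fog→φ1] = [55728, 31616, 3320]
r5 m[fog→φ2] = [117648, 118560, 10790]
r5 m[fog→φ4] = [117648, 59280, 43160]
r5 m[cld→φ0] = [2, 6, 2]
r5 m[cld→φ3] = [180936, 139662, 188194]
r5 m[slip→φ1] = [1, 1, 1]
r6 m[φ0→wet] = [70196, 71760, 87804]
r6 m[φ0→fog] = [688, 988, 830]
r6 m[φ0→cld] = [180936, 139662, 188194]
r6 m[φ1→fog] = [19, 15, 13]
r6 m[φ1→slip] = [651256, 324400, 600576]
r6 m[φ2→fog] = [9, 4, 4]
r6 m[φ3→cld] = [2, 6, 2]
r6 m[φ4→fog] = [9, 8, 1]
r6 m[φ5→wet] = [7, 9, 5]
r6 m[wet→φ0] = [7, 9, 5]
r6 m[wet→φ5] = [70196, 71760, 87804]
r6 m[fog→φ0] = [1539, 480, 52]
r6 m[fog→φ1] = [55728, 31616, 3320]
r6 m[fog→φ2] = [117648, 118560, 10790]
r6 m[fog→φ4] = [117648, 59280, 43160]
r6 m[cld→φ0] = [2, 6, 2]
r6 m[cld→φ3] = [180936, 139662, 188194]
r6 m[slip→φ1] = [1, 1, 1]
fixed point reached at round 6
b[fog] = ⊗ incoming = [1058832, 474240, 43160]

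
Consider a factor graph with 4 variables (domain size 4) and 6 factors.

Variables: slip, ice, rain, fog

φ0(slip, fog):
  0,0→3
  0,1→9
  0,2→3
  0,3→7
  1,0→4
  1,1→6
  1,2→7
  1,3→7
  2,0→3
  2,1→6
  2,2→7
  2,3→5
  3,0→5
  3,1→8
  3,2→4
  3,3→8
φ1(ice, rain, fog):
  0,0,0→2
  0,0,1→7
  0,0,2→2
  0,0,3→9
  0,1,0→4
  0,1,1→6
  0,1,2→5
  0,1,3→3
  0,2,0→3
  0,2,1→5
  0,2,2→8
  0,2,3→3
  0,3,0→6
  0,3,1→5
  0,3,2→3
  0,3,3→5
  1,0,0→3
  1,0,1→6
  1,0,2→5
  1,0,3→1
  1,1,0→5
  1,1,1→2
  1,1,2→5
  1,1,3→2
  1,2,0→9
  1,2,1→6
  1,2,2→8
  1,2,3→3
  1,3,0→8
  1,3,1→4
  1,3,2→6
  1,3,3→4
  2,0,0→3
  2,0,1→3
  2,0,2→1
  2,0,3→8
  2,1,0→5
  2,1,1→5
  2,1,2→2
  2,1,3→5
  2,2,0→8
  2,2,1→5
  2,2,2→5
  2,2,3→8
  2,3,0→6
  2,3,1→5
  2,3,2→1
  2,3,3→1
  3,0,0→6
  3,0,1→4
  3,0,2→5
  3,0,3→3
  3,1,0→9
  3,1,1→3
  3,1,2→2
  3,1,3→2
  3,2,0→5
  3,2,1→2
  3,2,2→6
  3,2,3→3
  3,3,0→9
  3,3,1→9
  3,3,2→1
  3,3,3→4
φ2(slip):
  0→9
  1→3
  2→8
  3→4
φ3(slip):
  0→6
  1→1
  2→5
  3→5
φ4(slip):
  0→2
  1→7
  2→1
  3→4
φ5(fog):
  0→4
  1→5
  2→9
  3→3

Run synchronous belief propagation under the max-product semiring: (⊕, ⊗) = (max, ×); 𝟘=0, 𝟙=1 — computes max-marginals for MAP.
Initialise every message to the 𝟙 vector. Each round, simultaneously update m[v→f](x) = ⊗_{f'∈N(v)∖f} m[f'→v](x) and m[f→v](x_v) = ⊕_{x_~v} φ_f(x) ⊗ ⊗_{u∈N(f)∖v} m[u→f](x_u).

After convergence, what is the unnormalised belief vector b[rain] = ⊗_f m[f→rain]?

init: all messages = 𝟙 over 4 values
r1 m[φ0→slip] = [9, 7, 7, 8]
r1 m[φ0→fog] = [5, 9, 7, 8]
r1 m[φ1→ice] = [9, 9, 8, 9]
r1 m[φ1→rain] = [9, 9, 9, 9]
r1 m[φ1→fog] = [9, 9, 8, 9]
r1 m[φ2→slip] = [9, 3, 8, 4]
r1 m[φ3→slip] = [6, 1, 5, 5]
r1 m[φ4→slip] = [2, 7, 1, 4]
r1 m[φ5→fog] = [4, 5, 9, 3]
r1 m[slip→φ0] = [1, 1, 1, 1]
r1 m[slip→φ2] = [1, 1, 1, 1]
r1 m[slip→φ3] = [1, 1, 1, 1]
r1 m[slip→φ4] = [1, 1, 1, 1]
r1 m[ice→φ1] = [1, 1, 1, 1]
r1 m[rain→φ1] = [1, 1, 1, 1]
r1 m[fog→φ0] = [1, 1, 1, 1]
r1 m[fog→φ1] = [1, 1, 1, 1]
r1 m[fog→φ5] = [1, 1, 1, 1]
r2 m[φ0→slip] = [9, 7, 7, 8]
r2 m[φ0→fog] = [5, 9, 7, 8]
r2 m[φ1→ice] = [9, 9, 8, 9]
r2 m[φ1→rain] = [9, 9, 9, 9]
r2 m[φ1→fog] = [9, 9, 8, 9]
r2 m[φ2→slip] = [9, 3, 8, 4]
r2 m[φ3→slip] = [6, 1, 5, 5]
r2 m[φ4→slip] = [2, 7, 1, 4]
r2 m[φ5→fog] = [4, 5, 9, 3]
r2 m[slip→φ0] = [108, 21, 40, 80]
r2 m[slip→φ2] = [108, 49, 35, 160]
r2 m[slip→φ3] = [162, 147, 56, 128]
r2 m[slip→φ4] = [486, 21, 280, 160]
r2 m[ice→φ1] = [1, 1, 1, 1]
r2 m[rain→φ1] = [1, 1, 1, 1]
r2 m[fog→φ0] = [36, 45, 72, 27]
r2 m[fog→φ1] = [20, 45, 63, 24]
r2 m[fog→φ5] = [45, 81, 56, 72]
r3 m[φ0→slip] = [405, 504, 504, 360]
r3 m[φ0→fog] = [400, 972, 324, 756]
r3 m[φ1→ice] = [504, 504, 315, 405]
r3 m[φ1→rain] = [315, 315, 504, 405]
r3 m[φ1→fog] = [9, 9, 8, 9]
r3 m[φ2→slip] = [9, 3, 8, 4]
r3 m[φ3→slip] = [6, 1, 5, 5]
r3 m[φ4→slip] = [2, 7, 1, 4]
r3 m[φ5→fog] = [4, 5, 9, 3]
r3 m[slip→φ0] = [108, 21, 40, 80]
r3 m[slip→φ2] = [108, 49, 35, 160]
r3 m[slip→φ3] = [162, 147, 56, 128]
r3 m[slip→φ4] = [486, 21, 280, 160]
r3 m[ice→φ1] = [1, 1, 1, 1]
r3 m[rain→φ1] = [1, 1, 1, 1]
r3 m[fog→φ0] = [36, 45, 72, 27]
r3 m[fog→φ1] = [20, 45, 63, 24]
r3 m[fog→φ5] = [45, 81, 56, 72]
r4 m[φ0→slip] = [405, 504, 504, 360]
r4 m[φ0→fog] = [400, 972, 324, 756]
r4 m[φ1→ice] = [504, 504, 315, 405]
r4 m[φ1→rain] = [315, 315, 504, 405]
r4 m[φ1→fog] = [9, 9, 8, 9]
r4 m[φ2→slip] = [9, 3, 8, 4]
r4 m[φ3→slip] = [6, 1, 5, 5]
r4 m[φ4→slip] = [2, 7, 1, 4]
r4 m[φ5→fog] = [4, 5, 9, 3]
r4 m[slip→φ0] = [108, 21, 40, 80]
r4 m[slip→φ2] = [4860, 3528, 2520, 7200]
r4 m[slip→φ3] = [7290, 10584, 4032, 5760]
r4 m[slip→φ4] = [21870, 1512, 20160, 7200]
r4 m[ice→φ1] = [1, 1, 1, 1]
r4 m[rain→φ1] = [1, 1, 1, 1]
r4 m[fog→φ0] = [36, 45, 72, 27]
r4 m[fog→φ1] = [1600, 4860, 2916, 2268]
r4 m[fog→φ5] = [3600, 8748, 2592, 6804]
r5 m[φ0→slip] = [405, 504, 504, 360]
r5 m[φ0→fog] = [400, 972, 324, 756]
r5 m[φ1→ice] = [34020, 29160, 24300, 43740]
r5 m[φ1→rain] = [34020, 29160, 29160, 43740]
r5 m[φ1→fog] = [9, 9, 8, 9]
r5 m[φ2→slip] = [9, 3, 8, 4]
r5 m[φ3→slip] = [6, 1, 5, 5]
r5 m[φ4→slip] = [2, 7, 1, 4]
r5 m[φ5→fog] = [4, 5, 9, 3]
r5 m[slip→φ0] = [108, 21, 40, 80]
r5 m[slip→φ2] = [4860, 3528, 2520, 7200]
r5 m[slip→φ3] = [7290, 10584, 4032, 5760]
r5 m[slip→φ4] = [21870, 1512, 20160, 7200]
r5 m[ice→φ1] = [1, 1, 1, 1]
r5 m[rain→φ1] = [1, 1, 1, 1]
r5 m[fog→φ0] = [36, 45, 72, 27]
r5 m[fog→φ1] = [1600, 4860, 2916, 2268]
r5 m[fog→φ5] = [3600, 8748, 2592, 6804]
r6 m[φ0→slip] = [405, 504, 504, 360]
r6 m[φ0→fog] = [400, 972, 324, 756]
r6 m[φ1→ice] = [34020, 29160, 24300, 43740]
r6 m[φ1→rain] = [34020, 29160, 29160, 43740]
r6 m[φ1→fog] = [9, 9, 8, 9]
r6 m[φ2→slip] = [9, 3, 8, 4]
r6 m[φ3→slip] = [6, 1, 5, 5]
r6 m[φ4→slip] = [2, 7, 1, 4]
r6 m[φ5→fog] = [4, 5, 9, 3]
r6 m[slip→φ0] = [108, 21, 40, 80]
r6 m[slip→φ2] = [4860, 3528, 2520, 7200]
r6 m[slip→φ3] = [7290, 10584, 4032, 5760]
r6 m[slip→φ4] = [21870, 1512, 20160, 7200]
r6 m[ice→φ1] = [1, 1, 1, 1]
r6 m[rain→φ1] = [1, 1, 1, 1]
r6 m[fog→φ0] = [36, 45, 72, 27]
r6 m[fog→φ1] = [1600, 4860, 2916, 2268]
r6 m[fog→φ5] = [3600, 8748, 2592, 6804]
fixed point reached at round 6
b[rain] = ⊗ incoming = [34020, 29160, 29160, 43740]

b[rain] = [34020, 29160, 29160, 43740]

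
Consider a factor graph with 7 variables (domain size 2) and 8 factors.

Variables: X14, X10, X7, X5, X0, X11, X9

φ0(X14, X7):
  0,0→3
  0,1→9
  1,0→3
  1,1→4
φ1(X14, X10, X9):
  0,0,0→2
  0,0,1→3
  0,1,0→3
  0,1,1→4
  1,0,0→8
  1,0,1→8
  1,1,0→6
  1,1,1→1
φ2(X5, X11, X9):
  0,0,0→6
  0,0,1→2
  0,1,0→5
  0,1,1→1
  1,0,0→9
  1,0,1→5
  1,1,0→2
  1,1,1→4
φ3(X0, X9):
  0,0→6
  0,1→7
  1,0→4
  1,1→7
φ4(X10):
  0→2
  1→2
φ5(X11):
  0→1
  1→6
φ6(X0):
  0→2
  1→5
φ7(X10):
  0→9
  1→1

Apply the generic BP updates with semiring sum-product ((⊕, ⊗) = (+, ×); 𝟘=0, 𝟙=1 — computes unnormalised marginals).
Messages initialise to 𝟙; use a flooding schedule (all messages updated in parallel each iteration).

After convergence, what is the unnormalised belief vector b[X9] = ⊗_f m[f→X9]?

init: all messages = 𝟙 over 2 values
r1 m[φ0→X14] = [12, 7]
r1 m[φ0→X7] = [6, 13]
r1 m[φ1→X14] = [12, 23]
r1 m[φ1→X10] = [21, 14]
r1 m[φ1→X9] = [19, 16]
r1 m[φ2→X5] = [14, 20]
r1 m[φ2→X11] = [22, 12]
r1 m[φ2→X9] = [22, 12]
r1 m[φ3→X0] = [13, 11]
r1 m[φ3→X9] = [10, 14]
r1 m[φ4→X10] = [2, 2]
r1 m[φ5→X11] = [1, 6]
r1 m[φ6→X0] = [2, 5]
r1 m[φ7→X10] = [9, 1]
r1 m[X14→φ0] = [1, 1]
r1 m[X14→φ1] = [1, 1]
r1 m[X10→φ1] = [1, 1]
r1 m[X10→φ4] = [1, 1]
r1 m[X10→φ7] = [1, 1]
r1 m[X7→φ0] = [1, 1]
r1 m[X5→φ2] = [1, 1]
r1 m[X0→φ3] = [1, 1]
r1 m[X0→φ6] = [1, 1]
r1 m[X11→φ2] = [1, 1]
r1 m[X11→φ5] = [1, 1]
r1 m[X9→φ1] = [1, 1]
r1 m[X9→φ2] = [1, 1]
r1 m[X9→φ3] = [1, 1]
r2 m[φ0→X14] = [12, 7]
r2 m[φ0→X7] = [6, 13]
r2 m[φ1→X14] = [12, 23]
r2 m[φ1→X10] = [21, 14]
r2 m[φ1→X9] = [19, 16]
r2 m[φ2→X5] = [14, 20]
r2 m[φ2→X11] = [22, 12]
r2 m[φ2→X9] = [22, 12]
r2 m[φ3→X0] = [13, 11]
r2 m[φ3→X9] = [10, 14]
r2 m[φ4→X10] = [2, 2]
r2 m[φ5→X11] = [1, 6]
r2 m[φ6→X0] = [2, 5]
r2 m[φ7→X10] = [9, 1]
r2 m[X14→φ0] = [12, 23]
r2 m[X14→φ1] = [12, 7]
r2 m[X10→φ1] = [18, 2]
r2 m[X10→φ4] = [189, 14]
r2 m[X10→φ7] = [42, 28]
r2 m[X7→φ0] = [1, 1]
r2 m[X5→φ2] = [1, 1]
r2 m[X0→φ3] = [2, 5]
r2 m[X0→φ6] = [13, 11]
r2 m[X11→φ2] = [1, 6]
r2 m[X11→φ5] = [22, 12]
r2 m[X9→φ1] = [220, 168]
r2 m[X9→φ2] = [190, 224]
r2 m[X9→φ3] = [418, 192]
r3 m[φ0→X14] = [12, 7]
r3 m[φ0→X7] = [105, 200]
r3 m[φ1→X14] = [19656, 58848]
r3 m[φ1→X10] = [33056, 26400]
r3 m[φ1→X9] = [1596, 1766]
r3 m[φ2→X5] = [8632, 10486]
r3 m[φ2→X11] = [4418, 2450]
r3 m[φ2→X9] = [57, 37]
r3 m[φ3→X0] = [3852, 3016]
r3 m[φ3→X9] = [32, 49]
r3 m[φ4→X10] = [2, 2]
r3 m[φ5→X11] = [1, 6]
r3 m[φ6→X0] = [2, 5]
r3 m[φ7→X10] = [9, 1]
r3 m[X14→φ0] = [12, 23]
r3 m[X14→φ1] = [12, 7]
r3 m[X10→φ1] = [18, 2]
r3 m[X10→φ4] = [189, 14]
r3 m[X10→φ7] = [42, 28]
r3 m[X7→φ0] = [1, 1]
r3 m[X5→φ2] = [1, 1]
r3 m[X0→φ3] = [2, 5]
r3 m[X0→φ6] = [13, 11]
r3 m[X11→φ2] = [1, 6]
r3 m[X11→φ5] = [22, 12]
r3 m[X9→φ1] = [220, 168]
r3 m[X9→φ2] = [190, 224]
r3 m[X9→φ3] = [418, 192]
r4 m[φ0→X14] = [12, 7]
r4 m[φ0→X7] = [105, 200]
r4 m[φ1→X14] = [19656, 58848]
r4 m[φ1→X10] = [33056, 26400]
r4 m[φ1→X9] = [1596, 1766]
r4 m[φ2→X5] = [8632, 10486]
r4 m[φ2→X11] = [4418, 2450]
r4 m[φ2→X9] = [57, 37]
r4 m[φ3→X0] = [3852, 3016]
r4 m[φ3→X9] = [32, 49]
r4 m[φ4→X10] = [2, 2]
r4 m[φ5→X11] = [1, 6]
r4 m[φ6→X0] = [2, 5]
r4 m[φ7→X10] = [9, 1]
r4 m[X14→φ0] = [19656, 58848]
r4 m[X14→φ1] = [12, 7]
r4 m[X10→φ1] = [18, 2]
r4 m[X10→φ4] = [297504, 26400]
r4 m[X10→φ7] = [66112, 52800]
r4 m[X7→φ0] = [1, 1]
r4 m[X5→φ2] = [1, 1]
r4 m[X0→φ3] = [2, 5]
r4 m[X0→φ6] = [3852, 3016]
r4 m[X11→φ2] = [1, 6]
r4 m[X11→φ5] = [4418, 2450]
r4 m[X9→φ1] = [1824, 1813]
r4 m[X9→φ2] = [51072, 86534]
r4 m[X9→φ3] = [90972, 65342]
r5 m[φ0→X14] = [12, 7]
r5 m[φ0→X7] = [235512, 412296]
r5 m[φ1→X14] = [189014, 549242]
r5 m[φ1→X10] = [312716, 241987]
r5 m[φ1→X9] = [1596, 1766]
r5 m[φ2→X5] = [2530864, 3581998]
r5 m[φ2→X11] = [1371818, 790174]
r5 m[φ2→X9] = [57, 37]
r5 m[φ3→X0] = [1003226, 821282]
r5 m[φ3→X9] = [32, 49]
r5 m[φ4→X10] = [2, 2]
r5 m[φ5→X11] = [1, 6]
r5 m[φ6→X0] = [2, 5]
r5 m[φ7→X10] = [9, 1]
r5 m[X14→φ0] = [19656, 58848]
r5 m[X14→φ1] = [12, 7]
r5 m[X10→φ1] = [18, 2]
r5 m[X10→φ4] = [297504, 26400]
r5 m[X10→φ7] = [66112, 52800]
r5 m[X7→φ0] = [1, 1]
r5 m[X5→φ2] = [1, 1]
r5 m[X0→φ3] = [2, 5]
r5 m[X0→φ6] = [3852, 3016]
r5 m[X11→φ2] = [1, 6]
r5 m[X11→φ5] = [4418, 2450]
r5 m[X9→φ1] = [1824, 1813]
r5 m[X9→φ2] = [51072, 86534]
r5 m[X9→φ3] = [90972, 65342]
r6 m[φ0→X14] = [12, 7]
r6 m[φ0→X7] = [235512, 412296]
r6 m[φ1→X14] = [189014, 549242]
r6 m[φ1→X10] = [312716, 241987]
r6 m[φ1→X9] = [1596, 1766]
r6 m[φ2→X5] = [2530864, 3581998]
r6 m[φ2→X11] = [1371818, 790174]
r6 m[φ2→X9] = [57, 37]
r6 m[φ3→X0] = [1003226, 821282]
r6 m[φ3→X9] = [32, 49]
r6 m[φ4→X10] = [2, 2]
r6 m[φ5→X11] = [1, 6]
r6 m[φ6→X0] = [2, 5]
r6 m[φ7→X10] = [9, 1]
r6 m[X14→φ0] = [189014, 549242]
r6 m[X14→φ1] = [12, 7]
r6 m[X10→φ1] = [18, 2]
r6 m[X10→φ4] = [2814444, 241987]
r6 m[X10→φ7] = [625432, 483974]
r6 m[X7→φ0] = [1, 1]
r6 m[X5→φ2] = [1, 1]
r6 m[X0→φ3] = [2, 5]
r6 m[X0→φ6] = [1003226, 821282]
r6 m[X11→φ2] = [1, 6]
r6 m[X11→φ5] = [1371818, 790174]
r6 m[X9→φ1] = [1824, 1813]
r6 m[X9→φ2] = [51072, 86534]
r6 m[X9→φ3] = [90972, 65342]
r7 m[φ0→X14] = [12, 7]
r7 m[φ0→X7] = [2214768, 3898094]
r7 m[φ1→X14] = [189014, 549242]
r7 m[φ1→X10] = [312716, 241987]
r7 m[φ1→X9] = [1596, 1766]
r7 m[φ2→X5] = [2530864, 3581998]
r7 m[φ2→X11] = [1371818, 790174]
r7 m[φ2→X9] = [57, 37]
r7 m[φ3→X0] = [1003226, 821282]
r7 m[φ3→X9] = [32, 49]
r7 m[φ4→X10] = [2, 2]
r7 m[φ5→X11] = [1, 6]
r7 m[φ6→X0] = [2, 5]
r7 m[φ7→X10] = [9, 1]
r7 m[X14→φ0] = [189014, 549242]
r7 m[X14→φ1] = [12, 7]
r7 m[X10→φ1] = [18, 2]
r7 m[X10→φ4] = [2814444, 241987]
r7 m[X10→φ7] = [625432, 483974]
r7 m[X7→φ0] = [1, 1]
r7 m[X5→φ2] = [1, 1]
r7 m[X0→φ3] = [2, 5]
r7 m[X0→φ6] = [1003226, 821282]
r7 m[X11→φ2] = [1, 6]
r7 m[X11→φ5] = [1371818, 790174]
r7 m[X9→φ1] = [1824, 1813]
r7 m[X9→φ2] = [51072, 86534]
r7 m[X9→φ3] = [90972, 65342]
r8 m[φ0→X14] = [12, 7]
r8 m[φ0→X7] = [2214768, 3898094]
r8 m[φ1→X14] = [189014, 549242]
r8 m[φ1→X10] = [312716, 241987]
r8 m[φ1→X9] = [1596, 1766]
r8 m[φ2→X5] = [2530864, 3581998]
r8 m[φ2→X11] = [1371818, 790174]
r8 m[φ2→X9] = [57, 37]
r8 m[φ3→X0] = [1003226, 821282]
r8 m[φ3→X9] = [32, 49]
r8 m[φ4→X10] = [2, 2]
r8 m[φ5→X11] = [1, 6]
r8 m[φ6→X0] = [2, 5]
r8 m[φ7→X10] = [9, 1]
r8 m[X14→φ0] = [189014, 549242]
r8 m[X14→φ1] = [12, 7]
r8 m[X10→φ1] = [18, 2]
r8 m[X10→φ4] = [2814444, 241987]
r8 m[X10→φ7] = [625432, 483974]
r8 m[X7→φ0] = [1, 1]
r8 m[X5→φ2] = [1, 1]
r8 m[X0→φ3] = [2, 5]
r8 m[X0→φ6] = [1003226, 821282]
r8 m[X11→φ2] = [1, 6]
r8 m[X11→φ5] = [1371818, 790174]
r8 m[X9→φ1] = [1824, 1813]
r8 m[X9→φ2] = [51072, 86534]
r8 m[X9→φ3] = [90972, 65342]
fixed point reached at round 8
b[X9] = ⊗ incoming = [2911104, 3201758]

b[X9] = [2911104, 3201758]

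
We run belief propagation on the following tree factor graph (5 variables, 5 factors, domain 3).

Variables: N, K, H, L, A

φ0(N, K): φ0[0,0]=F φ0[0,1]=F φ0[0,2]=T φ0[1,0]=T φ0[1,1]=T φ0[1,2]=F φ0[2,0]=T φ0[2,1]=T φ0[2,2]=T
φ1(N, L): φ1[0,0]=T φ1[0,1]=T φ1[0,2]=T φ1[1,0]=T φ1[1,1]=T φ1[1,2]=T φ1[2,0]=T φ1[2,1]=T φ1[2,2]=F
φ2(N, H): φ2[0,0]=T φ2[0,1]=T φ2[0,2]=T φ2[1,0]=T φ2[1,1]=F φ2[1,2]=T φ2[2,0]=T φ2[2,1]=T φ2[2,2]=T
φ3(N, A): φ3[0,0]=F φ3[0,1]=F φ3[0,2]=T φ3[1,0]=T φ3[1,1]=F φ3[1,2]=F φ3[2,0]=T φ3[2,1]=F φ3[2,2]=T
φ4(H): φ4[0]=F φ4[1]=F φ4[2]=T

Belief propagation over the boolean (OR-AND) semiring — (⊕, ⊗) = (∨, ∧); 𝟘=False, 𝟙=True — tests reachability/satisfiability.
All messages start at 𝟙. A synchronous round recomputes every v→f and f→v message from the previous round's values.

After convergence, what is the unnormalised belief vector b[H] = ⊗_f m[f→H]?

b[H] = [F, F, T]

init: all messages = 𝟙 over 3 values
r1 m[φ0→N] = [T, T, T]
r1 m[φ0→K] = [T, T, T]
r1 m[φ1→N] = [T, T, T]
r1 m[φ1→L] = [T, T, T]
r1 m[φ2→N] = [T, T, T]
r1 m[φ2→H] = [T, T, T]
r1 m[φ3→N] = [T, T, T]
r1 m[φ3→A] = [T, F, T]
r1 m[φ4→H] = [F, F, T]
r1 m[N→φ0] = [T, T, T]
r1 m[N→φ1] = [T, T, T]
r1 m[N→φ2] = [T, T, T]
r1 m[N→φ3] = [T, T, T]
r1 m[K→φ0] = [T, T, T]
r1 m[H→φ2] = [T, T, T]
r1 m[H→φ4] = [T, T, T]
r1 m[L→φ1] = [T, T, T]
r1 m[A→φ3] = [T, T, T]
r2 m[φ0→N] = [T, T, T]
r2 m[φ0→K] = [T, T, T]
r2 m[φ1→N] = [T, T, T]
r2 m[φ1→L] = [T, T, T]
r2 m[φ2→N] = [T, T, T]
r2 m[φ2→H] = [T, T, T]
r2 m[φ3→N] = [T, T, T]
r2 m[φ3→A] = [T, F, T]
r2 m[φ4→H] = [F, F, T]
r2 m[N→φ0] = [T, T, T]
r2 m[N→φ1] = [T, T, T]
r2 m[N→φ2] = [T, T, T]
r2 m[N→φ3] = [T, T, T]
r2 m[K→φ0] = [T, T, T]
r2 m[H→φ2] = [F, F, T]
r2 m[H→φ4] = [T, T, T]
r2 m[L→φ1] = [T, T, T]
r2 m[A→φ3] = [T, T, T]
r3 m[φ0→N] = [T, T, T]
r3 m[φ0→K] = [T, T, T]
r3 m[φ1→N] = [T, T, T]
r3 m[φ1→L] = [T, T, T]
r3 m[φ2→N] = [T, T, T]
r3 m[φ2→H] = [T, T, T]
r3 m[φ3→N] = [T, T, T]
r3 m[φ3→A] = [T, F, T]
r3 m[φ4→H] = [F, F, T]
r3 m[N→φ0] = [T, T, T]
r3 m[N→φ1] = [T, T, T]
r3 m[N→φ2] = [T, T, T]
r3 m[N→φ3] = [T, T, T]
r3 m[K→φ0] = [T, T, T]
r3 m[H→φ2] = [F, F, T]
r3 m[H→φ4] = [T, T, T]
r3 m[L→φ1] = [T, T, T]
r3 m[A→φ3] = [T, T, T]
fixed point reached at round 3
b[H] = ⊗ incoming = [F, F, T]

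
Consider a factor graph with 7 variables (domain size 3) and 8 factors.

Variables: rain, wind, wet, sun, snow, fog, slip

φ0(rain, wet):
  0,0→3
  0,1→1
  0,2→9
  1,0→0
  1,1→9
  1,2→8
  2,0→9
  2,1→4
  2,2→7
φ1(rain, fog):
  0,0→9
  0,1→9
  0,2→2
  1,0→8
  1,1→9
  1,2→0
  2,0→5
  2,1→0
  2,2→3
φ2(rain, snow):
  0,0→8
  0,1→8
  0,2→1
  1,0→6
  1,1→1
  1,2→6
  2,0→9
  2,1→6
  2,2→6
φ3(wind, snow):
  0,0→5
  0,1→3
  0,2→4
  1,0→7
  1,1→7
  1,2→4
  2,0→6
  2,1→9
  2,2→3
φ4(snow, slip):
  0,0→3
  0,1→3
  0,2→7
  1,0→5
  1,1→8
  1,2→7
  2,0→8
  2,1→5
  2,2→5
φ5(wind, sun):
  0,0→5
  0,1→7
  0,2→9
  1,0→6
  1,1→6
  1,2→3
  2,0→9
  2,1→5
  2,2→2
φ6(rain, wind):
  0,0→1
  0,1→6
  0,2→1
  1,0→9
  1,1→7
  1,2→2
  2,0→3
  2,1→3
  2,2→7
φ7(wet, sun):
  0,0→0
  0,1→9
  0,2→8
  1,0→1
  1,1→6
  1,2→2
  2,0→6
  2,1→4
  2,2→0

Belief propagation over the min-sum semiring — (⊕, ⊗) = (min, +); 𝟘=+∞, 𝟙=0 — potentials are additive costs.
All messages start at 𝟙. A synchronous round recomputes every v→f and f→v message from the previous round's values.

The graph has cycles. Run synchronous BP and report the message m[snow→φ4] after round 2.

init: all messages = 𝟙 over 3 values
r1 m[φ0→rain] = [1, 0, 4]
r1 m[φ0→wet] = [0, 1, 7]
r1 m[φ1→rain] = [2, 0, 0]
r1 m[φ1→fog] = [5, 0, 0]
r1 m[φ2→rain] = [1, 1, 6]
r1 m[φ2→snow] = [6, 1, 1]
r1 m[φ3→wind] = [3, 4, 3]
r1 m[φ3→snow] = [5, 3, 3]
r1 m[φ4→snow] = [3, 5, 5]
r1 m[φ4→slip] = [3, 3, 5]
r1 m[φ5→wind] = [5, 3, 2]
r1 m[φ5→sun] = [5, 5, 2]
r1 m[φ6→rain] = [1, 2, 3]
r1 m[φ6→wind] = [1, 3, 1]
r1 m[φ7→wet] = [0, 1, 0]
r1 m[φ7→sun] = [0, 4, 0]
r1 m[rain→φ0] = [0, 0, 0]
r1 m[rain→φ1] = [0, 0, 0]
r1 m[rain→φ2] = [0, 0, 0]
r1 m[rain→φ6] = [0, 0, 0]
r1 m[wind→φ3] = [0, 0, 0]
r1 m[wind→φ5] = [0, 0, 0]
r1 m[wind→φ6] = [0, 0, 0]
r1 m[wet→φ0] = [0, 0, 0]
r1 m[wet→φ7] = [0, 0, 0]
r1 m[sun→φ5] = [0, 0, 0]
r1 m[sun→φ7] = [0, 0, 0]
r1 m[snow→φ2] = [0, 0, 0]
r1 m[snow→φ3] = [0, 0, 0]
r1 m[snow→φ4] = [0, 0, 0]
r1 m[fog→φ1] = [0, 0, 0]
r1 m[slip→φ4] = [0, 0, 0]
r2 m[φ0→rain] = [1, 0, 4]
r2 m[φ0→wet] = [0, 1, 7]
r2 m[φ1→rain] = [2, 0, 0]
r2 m[φ1→fog] = [5, 0, 0]
r2 m[φ2→rain] = [1, 1, 6]
r2 m[φ2→snow] = [6, 1, 1]
r2 m[φ3→wind] = [3, 4, 3]
r2 m[φ3→snow] = [5, 3, 3]
r2 m[φ4→snow] = [3, 5, 5]
r2 m[φ4→slip] = [3, 3, 5]
r2 m[φ5→wind] = [5, 3, 2]
r2 m[φ5→sun] = [5, 5, 2]
r2 m[φ6→rain] = [1, 2, 3]
r2 m[φ6→wind] = [1, 3, 1]
r2 m[φ7→wet] = [0, 1, 0]
r2 m[φ7→sun] = [0, 4, 0]
r2 m[rain→φ0] = [4, 3, 9]
r2 m[rain→φ1] = [3, 3, 13]
r2 m[rain→φ2] = [4, 2, 7]
r2 m[rain→φ6] = [4, 1, 10]
r2 m[wind→φ3] = [6, 6, 3]
r2 m[wind→φ5] = [4, 7, 4]
r2 m[wind→φ6] = [8, 7, 5]
r2 m[wet→φ0] = [0, 1, 0]
r2 m[wet→φ7] = [0, 1, 7]
r2 m[sun→φ5] = [0, 4, 0]
r2 m[sun→φ7] = [5, 5, 2]
r2 m[snow→φ2] = [8, 8, 8]
r2 m[snow→φ3] = [9, 6, 6]
r2 m[snow→φ4] = [11, 4, 4]
r2 m[fog→φ1] = [0, 0, 0]
r2 m[slip→φ4] = [0, 0, 0]

message @ round 2 = [11, 4, 4]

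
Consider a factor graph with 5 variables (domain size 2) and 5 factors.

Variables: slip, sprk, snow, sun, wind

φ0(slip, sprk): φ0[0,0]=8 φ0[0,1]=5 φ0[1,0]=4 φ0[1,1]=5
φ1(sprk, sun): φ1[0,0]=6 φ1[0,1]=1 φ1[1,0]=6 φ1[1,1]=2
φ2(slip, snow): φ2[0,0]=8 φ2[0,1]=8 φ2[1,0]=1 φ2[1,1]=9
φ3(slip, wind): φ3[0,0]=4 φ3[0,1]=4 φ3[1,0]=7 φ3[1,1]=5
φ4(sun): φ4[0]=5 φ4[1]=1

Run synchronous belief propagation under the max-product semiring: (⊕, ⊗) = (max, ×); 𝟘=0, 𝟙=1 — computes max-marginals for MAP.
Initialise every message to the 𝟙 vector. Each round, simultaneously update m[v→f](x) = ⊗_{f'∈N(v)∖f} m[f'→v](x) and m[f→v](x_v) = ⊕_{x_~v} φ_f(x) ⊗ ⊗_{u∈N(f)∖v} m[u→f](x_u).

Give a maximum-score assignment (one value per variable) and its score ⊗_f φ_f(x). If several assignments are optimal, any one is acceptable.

init: all messages = 𝟙 over 2 values
r1 m[φ0→slip] = [8, 5]
r1 m[φ0→sprk] = [8, 5]
r1 m[φ1→sprk] = [6, 6]
r1 m[φ1→sun] = [6, 2]
r1 m[φ2→slip] = [8, 9]
r1 m[φ2→snow] = [8, 9]
r1 m[φ3→slip] = [4, 7]
r1 m[φ3→wind] = [7, 5]
r1 m[φ4→sun] = [5, 1]
r1 m[slip→φ0] = [1, 1]
r1 m[slip→φ2] = [1, 1]
r1 m[slip→φ3] = [1, 1]
r1 m[sprk→φ0] = [1, 1]
r1 m[sprk→φ1] = [1, 1]
r1 m[snow→φ2] = [1, 1]
r1 m[sun→φ1] = [1, 1]
r1 m[sun→φ4] = [1, 1]
r1 m[wind→φ3] = [1, 1]
r2 m[φ0→slip] = [8, 5]
r2 m[φ0→sprk] = [8, 5]
r2 m[φ1→sprk] = [6, 6]
r2 m[φ1→sun] = [6, 2]
r2 m[φ2→slip] = [8, 9]
r2 m[φ2→snow] = [8, 9]
r2 m[φ3→slip] = [4, 7]
r2 m[φ3→wind] = [7, 5]
r2 m[φ4→sun] = [5, 1]
r2 m[slip→φ0] = [32, 63]
r2 m[slip→φ2] = [32, 35]
r2 m[slip→φ3] = [64, 45]
r2 m[sprk→φ0] = [6, 6]
r2 m[sprk→φ1] = [8, 5]
r2 m[snow→φ2] = [1, 1]
r2 m[sun→φ1] = [5, 1]
r2 m[sun→φ4] = [6, 2]
r2 m[wind→φ3] = [1, 1]
r3 m[φ0→slip] = [48, 30]
r3 m[φ0→sprk] = [256, 315]
r3 m[φ1→sprk] = [30, 30]
r3 m[φ1→sun] = [48, 10]
r3 m[φ2→slip] = [8, 9]
r3 m[φ2→snow] = [256, 315]
r3 m[φ3→slip] = [4, 7]
r3 m[φ3→wind] = [315, 256]
r3 m[φ4→sun] = [5, 1]
r3 m[slip→φ0] = [32, 63]
r3 m[slip→φ2] = [32, 35]
r3 m[slip→φ3] = [64, 45]
r3 m[sprk→φ0] = [6, 6]
r3 m[sprk→φ1] = [8, 5]
r3 m[snow→φ2] = [1, 1]
r3 m[sun→φ1] = [5, 1]
r3 m[sun→φ4] = [6, 2]
r3 m[wind→φ3] = [1, 1]
r4 m[φ0→slip] = [48, 30]
r4 m[φ0→sprk] = [256, 315]
r4 m[φ1→sprk] = [30, 30]
r4 m[φ1→sun] = [48, 10]
r4 m[φ2→slip] = [8, 9]
r4 m[φ2→snow] = [256, 315]
r4 m[φ3→slip] = [4, 7]
r4 m[φ3→wind] = [315, 256]
r4 m[φ4→sun] = [5, 1]
r4 m[slip→φ0] = [32, 63]
r4 m[slip→φ2] = [192, 210]
r4 m[slip→φ3] = [384, 270]
r4 m[sprk→φ0] = [30, 30]
r4 m[sprk→φ1] = [256, 315]
r4 m[snow→φ2] = [1, 1]
r4 m[sun→φ1] = [5, 1]
r4 m[sun→φ4] = [48, 10]
r4 m[wind→φ3] = [1, 1]
r5 m[φ0→slip] = [240, 150]
r5 m[φ0→sprk] = [256, 315]
r5 m[φ1→sprk] = [30, 30]
r5 m[φ1→sun] = [1890, 630]
r5 m[φ2→slip] = [8, 9]
r5 m[φ2→snow] = [1536, 1890]
r5 m[φ3→slip] = [4, 7]
r5 m[φ3→wind] = [1890, 1536]
r5 m[φ4→sun] = [5, 1]
r5 m[slip→φ0] = [32, 63]
r5 m[slip→φ2] = [192, 210]
r5 m[slip→φ3] = [384, 270]
r5 m[sprk→φ0] = [30, 30]
r5 m[sprk→φ1] = [256, 315]
r5 m[snow→φ2] = [1, 1]
r5 m[sun→φ1] = [5, 1]
r5 m[sun→φ4] = [48, 10]
r5 m[wind→φ3] = [1, 1]
r6 m[φ0→slip] = [240, 150]
r6 m[φ0→sprk] = [256, 315]
r6 m[φ1→sprk] = [30, 30]
r6 m[φ1→sun] = [1890, 630]
r6 m[φ2→slip] = [8, 9]
r6 m[φ2→snow] = [1536, 1890]
r6 m[φ3→slip] = [4, 7]
r6 m[φ3→wind] = [1890, 1536]
r6 m[φ4→sun] = [5, 1]
r6 m[slip→φ0] = [32, 63]
r6 m[slip→φ2] = [960, 1050]
r6 m[slip→φ3] = [1920, 1350]
r6 m[sprk→φ0] = [30, 30]
r6 m[sprk→φ1] = [256, 315]
r6 m[snow→φ2] = [1, 1]
r6 m[sun→φ1] = [5, 1]
r6 m[sun→φ4] = [1890, 630]
r6 m[wind→φ3] = [1, 1]
r7 m[φ0→slip] = [240, 150]
r7 m[φ0→sprk] = [256, 315]
r7 m[φ1→sprk] = [30, 30]
r7 m[φ1→sun] = [1890, 630]
r7 m[φ2→slip] = [8, 9]
r7 m[φ2→snow] = [7680, 9450]
r7 m[φ3→slip] = [4, 7]
r7 m[φ3→wind] = [9450, 7680]
r7 m[φ4→sun] = [5, 1]
r7 m[slip→φ0] = [32, 63]
r7 m[slip→φ2] = [960, 1050]
r7 m[slip→φ3] = [1920, 1350]
r7 m[sprk→φ0] = [30, 30]
r7 m[sprk→φ1] = [256, 315]
r7 m[snow→φ2] = [1, 1]
r7 m[sun→φ1] = [5, 1]
r7 m[sun→φ4] = [1890, 630]
r7 m[wind→φ3] = [1, 1]
r8 m[φ0→slip] = [240, 150]
r8 m[φ0→sprk] = [256, 315]
r8 m[φ1→sprk] = [30, 30]
r8 m[φ1→sun] = [1890, 630]
r8 m[φ2→slip] = [8, 9]
r8 m[φ2→snow] = [7680, 9450]
r8 m[φ3→slip] = [4, 7]
r8 m[φ3→wind] = [9450, 7680]
r8 m[φ4→sun] = [5, 1]
r8 m[slip→φ0] = [32, 63]
r8 m[slip→φ2] = [960, 1050]
r8 m[slip→φ3] = [1920, 1350]
r8 m[sprk→φ0] = [30, 30]
r8 m[sprk→φ1] = [256, 315]
r8 m[snow→φ2] = [1, 1]
r8 m[sun→φ1] = [5, 1]
r8 m[sun→φ4] = [1890, 630]
r8 m[wind→φ3] = [1, 1]
fixed point reached at round 8
traceback from slip: (slip=1, sprk=1, snow=1, sun=0, wind=0), score=9450

assignment: (slip=1, sprk=1, snow=1, sun=0, wind=0); score = 9450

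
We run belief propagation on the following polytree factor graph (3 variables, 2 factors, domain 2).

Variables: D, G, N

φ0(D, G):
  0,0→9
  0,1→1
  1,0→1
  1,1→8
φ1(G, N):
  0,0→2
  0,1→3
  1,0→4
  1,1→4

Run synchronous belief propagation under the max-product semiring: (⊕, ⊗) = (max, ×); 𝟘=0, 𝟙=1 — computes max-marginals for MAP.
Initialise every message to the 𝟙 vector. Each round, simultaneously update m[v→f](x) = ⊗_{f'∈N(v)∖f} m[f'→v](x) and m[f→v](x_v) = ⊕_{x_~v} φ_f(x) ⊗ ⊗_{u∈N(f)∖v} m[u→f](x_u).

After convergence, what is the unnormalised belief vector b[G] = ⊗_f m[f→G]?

init: all messages = 𝟙 over 2 values
r1 m[φ0→D] = [9, 8]
r1 m[φ0→G] = [9, 8]
r1 m[φ1→G] = [3, 4]
r1 m[φ1→N] = [4, 4]
r1 m[D→φ0] = [1, 1]
r1 m[G→φ0] = [1, 1]
r1 m[G→φ1] = [1, 1]
r1 m[N→φ1] = [1, 1]
r2 m[φ0→D] = [9, 8]
r2 m[φ0→G] = [9, 8]
r2 m[φ1→G] = [3, 4]
r2 m[φ1→N] = [4, 4]
r2 m[D→φ0] = [1, 1]
r2 m[G→φ0] = [3, 4]
r2 m[G→φ1] = [9, 8]
r2 m[N→φ1] = [1, 1]
r3 m[φ0→D] = [27, 32]
r3 m[φ0→G] = [9, 8]
r3 m[φ1→G] = [3, 4]
r3 m[φ1→N] = [32, 32]
r3 m[D→φ0] = [1, 1]
r3 m[G→φ0] = [3, 4]
r3 m[G→φ1] = [9, 8]
r3 m[N→φ1] = [1, 1]
r4 m[φ0→D] = [27, 32]
r4 m[φ0→G] = [9, 8]
r4 m[φ1→G] = [3, 4]
r4 m[φ1→N] = [32, 32]
r4 m[D→φ0] = [1, 1]
r4 m[G→φ0] = [3, 4]
r4 m[G→φ1] = [9, 8]
r4 m[N→φ1] = [1, 1]
fixed point reached at round 4
b[G] = ⊗ incoming = [27, 32]

b[G] = [27, 32]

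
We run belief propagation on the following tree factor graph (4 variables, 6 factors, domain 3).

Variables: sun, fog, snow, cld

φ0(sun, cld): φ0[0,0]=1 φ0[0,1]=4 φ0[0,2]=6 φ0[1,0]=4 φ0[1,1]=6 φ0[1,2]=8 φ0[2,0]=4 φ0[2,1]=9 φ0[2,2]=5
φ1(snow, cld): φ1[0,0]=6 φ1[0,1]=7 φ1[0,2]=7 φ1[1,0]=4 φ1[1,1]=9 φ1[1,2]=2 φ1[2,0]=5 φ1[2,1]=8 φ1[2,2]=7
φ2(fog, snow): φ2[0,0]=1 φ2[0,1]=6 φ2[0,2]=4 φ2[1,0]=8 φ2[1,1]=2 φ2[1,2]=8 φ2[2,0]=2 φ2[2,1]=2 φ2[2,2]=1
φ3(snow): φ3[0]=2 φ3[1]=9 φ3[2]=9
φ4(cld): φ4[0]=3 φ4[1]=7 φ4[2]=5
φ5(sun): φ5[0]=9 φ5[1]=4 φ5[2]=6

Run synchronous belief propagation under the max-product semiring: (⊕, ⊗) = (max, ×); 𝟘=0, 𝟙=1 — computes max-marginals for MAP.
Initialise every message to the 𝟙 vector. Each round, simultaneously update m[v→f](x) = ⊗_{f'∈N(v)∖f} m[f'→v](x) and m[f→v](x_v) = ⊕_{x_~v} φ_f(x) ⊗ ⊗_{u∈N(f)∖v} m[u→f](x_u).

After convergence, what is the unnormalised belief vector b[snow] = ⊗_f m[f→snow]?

b[snow] = [42336, 183708, 217728]

init: all messages = 𝟙 over 3 values
r1 m[φ0→sun] = [6, 8, 9]
r1 m[φ0→cld] = [4, 9, 8]
r1 m[φ1→snow] = [7, 9, 8]
r1 m[φ1→cld] = [6, 9, 7]
r1 m[φ2→fog] = [6, 8, 2]
r1 m[φ2→snow] = [8, 6, 8]
r1 m[φ3→snow] = [2, 9, 9]
r1 m[φ4→cld] = [3, 7, 5]
r1 m[φ5→sun] = [9, 4, 6]
r1 m[sun→φ0] = [1, 1, 1]
r1 m[sun→φ5] = [1, 1, 1]
r1 m[fog→φ2] = [1, 1, 1]
r1 m[snow→φ1] = [1, 1, 1]
r1 m[snow→φ2] = [1, 1, 1]
r1 m[snow→φ3] = [1, 1, 1]
r1 m[cld→φ0] = [1, 1, 1]
r1 m[cld→φ1] = [1, 1, 1]
r1 m[cld→φ4] = [1, 1, 1]
r2 m[φ0→sun] = [6, 8, 9]
r2 m[φ0→cld] = [4, 9, 8]
r2 m[φ1→snow] = [7, 9, 8]
r2 m[φ1→cld] = [6, 9, 7]
r2 m[φ2→fog] = [6, 8, 2]
r2 m[φ2→snow] = [8, 6, 8]
r2 m[φ3→snow] = [2, 9, 9]
r2 m[φ4→cld] = [3, 7, 5]
r2 m[φ5→sun] = [9, 4, 6]
r2 m[sun→φ0] = [9, 4, 6]
r2 m[sun→φ5] = [6, 8, 9]
r2 m[fog→φ2] = [1, 1, 1]
r2 m[snow→φ1] = [16, 54, 72]
r2 m[snow→φ2] = [14, 81, 72]
r2 m[snow→φ3] = [56, 54, 64]
r2 m[cld→φ0] = [18, 63, 35]
r2 m[cld→φ1] = [12, 63, 40]
r2 m[cld→φ4] = [24, 81, 56]
r3 m[φ0→sun] = [252, 378, 567]
r3 m[φ0→cld] = [24, 54, 54]
r3 m[φ1→snow] = [441, 567, 504]
r3 m[φ1→cld] = [360, 576, 504]
r3 m[φ2→fog] = [486, 576, 162]
r3 m[φ2→snow] = [8, 6, 8]
r3 m[φ3→snow] = [2, 9, 9]
r3 m[φ4→cld] = [3, 7, 5]
r3 m[φ5→sun] = [9, 4, 6]
r3 m[sun→φ0] = [9, 4, 6]
r3 m[sun→φ5] = [6, 8, 9]
r3 m[fog→φ2] = [1, 1, 1]
r3 m[snow→φ1] = [16, 54, 72]
r3 m[snow→φ2] = [14, 81, 72]
r3 m[snow→φ3] = [56, 54, 64]
r3 m[cld→φ0] = [18, 63, 35]
r3 m[cld→φ1] = [12, 63, 40]
r3 m[cld→φ4] = [24, 81, 56]
r4 m[φ0→sun] = [252, 378, 567]
r4 m[φ0→cld] = [24, 54, 54]
r4 m[φ1→snow] = [441, 567, 504]
r4 m[φ1→cld] = [360, 576, 504]
r4 m[φ2→fog] = [486, 576, 162]
r4 m[φ2→snow] = [8, 6, 8]
r4 m[φ3→snow] = [2, 9, 9]
r4 m[φ4→cld] = [3, 7, 5]
r4 m[φ5→sun] = [9, 4, 6]
r4 m[sun→φ0] = [9, 4, 6]
r4 m[sun→φ5] = [252, 378, 567]
r4 m[fog→φ2] = [1, 1, 1]
r4 m[snow→φ1] = [16, 54, 72]
r4 m[snow→φ2] = [882, 5103, 4536]
r4 m[snow→φ3] = [3528, 3402, 4032]
r4 m[cld→φ0] = [1080, 4032, 2520]
r4 m[cld→φ1] = [72, 378, 270]
r4 m[cld→φ4] = [8640, 31104, 27216]
r5 m[φ0→sun] = [16128, 24192, 36288]
r5 m[φ0→cld] = [24, 54, 54]
r5 m[φ1→snow] = [2646, 3402, 3024]
r5 m[φ1→cld] = [360, 576, 504]
r5 m[φ2→fog] = [30618, 36288, 10206]
r5 m[φ2→snow] = [8, 6, 8]
r5 m[φ3→snow] = [2, 9, 9]
r5 m[φ4→cld] = [3, 7, 5]
r5 m[φ5→sun] = [9, 4, 6]
r5 m[sun→φ0] = [9, 4, 6]
r5 m[sun→φ5] = [252, 378, 567]
r5 m[fog→φ2] = [1, 1, 1]
r5 m[snow→φ1] = [16, 54, 72]
r5 m[snow→φ2] = [882, 5103, 4536]
r5 m[snow→φ3] = [3528, 3402, 4032]
r5 m[cld→φ0] = [1080, 4032, 2520]
r5 m[cld→φ1] = [72, 378, 270]
r5 m[cld→φ4] = [8640, 31104, 27216]
r6 m[φ0→sun] = [16128, 24192, 36288]
r6 m[φ0→cld] = [24, 54, 54]
r6 m[φ1→snow] = [2646, 3402, 3024]
r6 m[φ1→cld] = [360, 576, 504]
r6 m[φ2→fog] = [30618, 36288, 10206]
r6 m[φ2→snow] = [8, 6, 8]
r6 m[φ3→snow] = [2, 9, 9]
r6 m[φ4→cld] = [3, 7, 5]
r6 m[φ5→sun] = [9, 4, 6]
r6 m[sun→φ0] = [9, 4, 6]
r6 m[sun→φ5] = [16128, 24192, 36288]
r6 m[fog→φ2] = [1, 1, 1]
r6 m[snow→φ1] = [16, 54, 72]
r6 m[snow→φ2] = [5292, 30618, 27216]
r6 m[snow→φ3] = [21168, 20412, 24192]
r6 m[cld→φ0] = [1080, 4032, 2520]
r6 m[cld→φ1] = [72, 378, 270]
r6 m[cld→φ4] = [8640, 31104, 27216]
r7 m[φ0→sun] = [16128, 24192, 36288]
r7 m[φ0→cld] = [24, 54, 54]
r7 m[φ1→snow] = [2646, 3402, 3024]
r7 m[φ1→cld] = [360, 576, 504]
r7 m[φ2→fog] = [183708, 217728, 61236]
r7 m[φ2→snow] = [8, 6, 8]
r7 m[φ3→snow] = [2, 9, 9]
r7 m[φ4→cld] = [3, 7, 5]
r7 m[φ5→sun] = [9, 4, 6]
r7 m[sun→φ0] = [9, 4, 6]
r7 m[sun→φ5] = [16128, 24192, 36288]
r7 m[fog→φ2] = [1, 1, 1]
r7 m[snow→φ1] = [16, 54, 72]
r7 m[snow→φ2] = [5292, 30618, 27216]
r7 m[snow→φ3] = [21168, 20412, 24192]
r7 m[cld→φ0] = [1080, 4032, 2520]
r7 m[cld→φ1] = [72, 378, 270]
r7 m[cld→φ4] = [8640, 31104, 27216]
r8 m[φ0→sun] = [16128, 24192, 36288]
r8 m[φ0→cld] = [24, 54, 54]
r8 m[φ1→snow] = [2646, 3402, 3024]
r8 m[φ1→cld] = [360, 576, 504]
r8 m[φ2→fog] = [183708, 217728, 61236]
r8 m[φ2→snow] = [8, 6, 8]
r8 m[φ3→snow] = [2, 9, 9]
r8 m[φ4→cld] = [3, 7, 5]
r8 m[φ5→sun] = [9, 4, 6]
r8 m[sun→φ0] = [9, 4, 6]
r8 m[sun→φ5] = [16128, 24192, 36288]
r8 m[fog→φ2] = [1, 1, 1]
r8 m[snow→φ1] = [16, 54, 72]
r8 m[snow→φ2] = [5292, 30618, 27216]
r8 m[snow→φ3] = [21168, 20412, 24192]
r8 m[cld→φ0] = [1080, 4032, 2520]
r8 m[cld→φ1] = [72, 378, 270]
r8 m[cld→φ4] = [8640, 31104, 27216]
fixed point reached at round 8
b[snow] = ⊗ incoming = [42336, 183708, 217728]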